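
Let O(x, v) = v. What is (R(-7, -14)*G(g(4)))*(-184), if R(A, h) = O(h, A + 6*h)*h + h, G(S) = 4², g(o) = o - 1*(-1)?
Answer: -3709440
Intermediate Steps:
g(o) = 1 + o (g(o) = o + 1 = 1 + o)
G(S) = 16
R(A, h) = h + h*(A + 6*h) (R(A, h) = (A + 6*h)*h + h = h*(A + 6*h) + h = h + h*(A + 6*h))
(R(-7, -14)*G(g(4)))*(-184) = (-14*(1 - 7 + 6*(-14))*16)*(-184) = (-14*(1 - 7 - 84)*16)*(-184) = (-14*(-90)*16)*(-184) = (1260*16)*(-184) = 20160*(-184) = -3709440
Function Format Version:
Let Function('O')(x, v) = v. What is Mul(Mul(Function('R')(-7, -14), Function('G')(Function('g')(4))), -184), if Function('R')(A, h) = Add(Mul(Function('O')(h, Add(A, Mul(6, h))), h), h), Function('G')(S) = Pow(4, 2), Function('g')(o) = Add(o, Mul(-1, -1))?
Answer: -3709440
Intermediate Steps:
Function('g')(o) = Add(1, o) (Function('g')(o) = Add(o, 1) = Add(1, o))
Function('G')(S) = 16
Function('R')(A, h) = Add(h, Mul(h, Add(A, Mul(6, h)))) (Function('R')(A, h) = Add(Mul(Add(A, Mul(6, h)), h), h) = Add(Mul(h, Add(A, Mul(6, h))), h) = Add(h, Mul(h, Add(A, Mul(6, h)))))
Mul(Mul(Function('R')(-7, -14), Function('G')(Function('g')(4))), -184) = Mul(Mul(Mul(-14, Add(1, -7, Mul(6, -14))), 16), -184) = Mul(Mul(Mul(-14, Add(1, -7, -84)), 16), -184) = Mul(Mul(Mul(-14, -90), 16), -184) = Mul(Mul(1260, 16), -184) = Mul(20160, -184) = -3709440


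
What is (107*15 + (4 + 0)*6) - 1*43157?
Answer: -41528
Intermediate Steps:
(107*15 + (4 + 0)*6) - 1*43157 = (1605 + 4*6) - 43157 = (1605 + 24) - 43157 = 1629 - 43157 = -41528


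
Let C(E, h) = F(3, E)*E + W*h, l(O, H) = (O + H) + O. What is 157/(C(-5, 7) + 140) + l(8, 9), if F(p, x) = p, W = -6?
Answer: 2232/83 ≈ 26.892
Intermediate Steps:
l(O, H) = H + 2*O (l(O, H) = (H + O) + O = H + 2*O)
C(E, h) = -6*h + 3*E (C(E, h) = 3*E - 6*h = -6*h + 3*E)
157/(C(-5, 7) + 140) + l(8, 9) = 157/((-6*7 + 3*(-5)) + 140) + (9 + 2*8) = 157/((-42 - 15) + 140) + (9 + 16) = 157/(-57 + 140) + 25 = 157/83 + 25 = 2232/83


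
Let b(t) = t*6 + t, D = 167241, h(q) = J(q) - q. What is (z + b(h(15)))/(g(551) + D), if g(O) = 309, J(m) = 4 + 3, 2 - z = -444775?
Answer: 444721/167550 ≈ 2.6543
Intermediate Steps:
z = 444777 (z = 2 - 1*(-444775) = 2 + 444775 = 444777)
J(m) = 7
h(q) = 7 - q
b(t) = 7*t (b(t) = 6*t + t = 7*t)
(z + b(h(15)))/(g(551) + D) = (444777 + 7*(7 - 1*15))/(309 + 167241) = (444777 + 7*(7 - 15))/167550 = (444777 + 7*(-8))*(1/167550) = (444777 - 56)*(1/167550) = 444721*(1/167550) = 444721/167550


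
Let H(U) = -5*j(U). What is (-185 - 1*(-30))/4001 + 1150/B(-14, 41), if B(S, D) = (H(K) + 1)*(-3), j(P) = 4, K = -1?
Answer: 4592315/228057 ≈ 20.137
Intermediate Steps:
H(U) = -20 (H(U) = -5*4 = -20)
B(S, D) = 57 (B(S, D) = (-20 + 1)*(-3) = -19*(-3) = 57)
(-185 - 1*(-30))/4001 + 1150/B(-14, 41) = (-185 - 1*(-30))/4001 + 1150/57 = (-185 + 30)*(1/4001) + 1150*(1/57) = -155*1/4001 + 1150/57 = -155/4001 + 1150/57 = 4592315/228057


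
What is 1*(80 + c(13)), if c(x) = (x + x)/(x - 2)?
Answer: 906/11 ≈ 82.364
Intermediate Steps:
c(x) = 2*x/(-2 + x) (c(x) = (2*x)/(-2 + x) = 2*x/(-2 + x))
1*(80 + c(13)) = 1*(80 + 2*13/(-2 + 13)) = 1*(80 + 2*13/11) = 1*(80 + 2*13*(1/11)) = 1*(80 + 26/11) = 1*(906/11) = 906/11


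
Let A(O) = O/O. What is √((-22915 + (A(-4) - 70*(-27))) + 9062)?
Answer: I*√11962 ≈ 109.37*I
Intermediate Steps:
A(O) = 1
√((-22915 + (A(-4) - 70*(-27))) + 9062) = √((-22915 + (1 - 70*(-27))) + 9062) = √((-22915 + (1 + 1890)) + 9062) = √((-22915 + 1891) + 9062) = √(-21024 + 9062) = √(-11962) = I*√11962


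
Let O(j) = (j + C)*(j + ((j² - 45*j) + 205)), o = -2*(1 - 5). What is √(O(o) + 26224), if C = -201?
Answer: √42243 ≈ 205.53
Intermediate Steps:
o = 8 (o = -2*(-4) = 8)
O(j) = (-201 + j)*(205 + j² - 44*j) (O(j) = (j - 201)*(j + ((j² - 45*j) + 205)) = (-201 + j)*(j + (205 + j² - 45*j)) = (-201 + j)*(205 + j² - 44*j))
√(O(o) + 26224) = √((-41205 + 8³ - 245*8² + 9049*8) + 26224) = √((-41205 + 512 - 245*64 + 72392) + 26224) = √((-41205 + 512 - 15680 + 72392) + 26224) = √(16019 + 26224) = √42243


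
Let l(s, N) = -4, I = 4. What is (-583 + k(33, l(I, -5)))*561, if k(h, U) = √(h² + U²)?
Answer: -327063 + 561*√1105 ≈ -3.0841e+5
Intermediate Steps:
k(h, U) = √(U² + h²)
(-583 + k(33, l(I, -5)))*561 = (-583 + √((-4)² + 33²))*561 = (-583 + √(16 + 1089))*561 = (-583 + √1105)*561 = -327063 + 561*√1105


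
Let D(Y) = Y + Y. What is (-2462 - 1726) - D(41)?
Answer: -4270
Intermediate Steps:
D(Y) = 2*Y
(-2462 - 1726) - D(41) = (-2462 - 1726) - 2*41 = -4188 - 1*82 = -4188 - 82 = -4270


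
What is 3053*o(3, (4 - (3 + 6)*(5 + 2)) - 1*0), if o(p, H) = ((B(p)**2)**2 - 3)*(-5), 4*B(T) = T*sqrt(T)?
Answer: 595335/256 ≈ 2325.5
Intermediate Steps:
B(T) = T**(3/2)/4 (B(T) = (T*sqrt(T))/4 = T**(3/2)/4)
o(p, H) = 15 - 5*p**6/256 (o(p, H) = (((p**(3/2)/4)**2)**2 - 3)*(-5) = ((p**3/16)**2 - 3)*(-5) = (p**6/256 - 3)*(-5) = (-3 + p**6/256)*(-5) = 15 - 5*p**6/256)
3053*o(3, (4 - (3 + 6)*(5 + 2)) - 1*0) = 3053*(15 - 5/256*3**6) = 3053*(15 - 5/256*729) = 3053*(15 - 3645/256) = 3053*(195/256) = 595335/256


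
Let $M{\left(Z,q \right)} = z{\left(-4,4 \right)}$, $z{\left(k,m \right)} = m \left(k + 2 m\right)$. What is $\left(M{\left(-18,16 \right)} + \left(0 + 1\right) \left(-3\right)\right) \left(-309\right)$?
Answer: $-4017$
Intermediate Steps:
$M{\left(Z,q \right)} = 16$ ($M{\left(Z,q \right)} = 4 \left(-4 + 2 \cdot 4\right) = 4 \left(-4 + 8\right) = 4 \cdot 4 = 16$)
$\left(M{\left(-18,16 \right)} + \left(0 + 1\right) \left(-3\right)\right) \left(-309\right) = \left(16 + \left(0 + 1\right) \left(-3\right)\right) \left(-309\right) = \left(16 + 1 \left(-3\right)\right) \left(-309\right) = \left(16 - 3\right) \left(-309\right) = 13 \left(-309\right) = -4017$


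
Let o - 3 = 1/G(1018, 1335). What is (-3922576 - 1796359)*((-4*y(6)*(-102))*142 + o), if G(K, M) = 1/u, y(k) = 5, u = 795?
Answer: -1661224800930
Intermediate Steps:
G(K, M) = 1/795
o = 798 (o = 3 + 1/(1/795) = 3 + 795 = 798)
(-3922576 - 1796359)*((-4*y(6)*(-102))*142 + o) = (-3922576 - 1796359)*((-4*5*(-102))*142 + 798) = -5718935*(-20*(-102)*142 + 798) = -5718935*(2040*142 + 798) = -5718935*(289680 + 798) = -5718935*290478 = -1661224800930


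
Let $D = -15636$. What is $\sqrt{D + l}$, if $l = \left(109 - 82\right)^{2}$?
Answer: $i \sqrt{14907} \approx 122.09 i$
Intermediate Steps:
$l = 729$ ($l = 27^{2} = 729$)
$\sqrt{D + l} = \sqrt{-15636 + 729} = \sqrt{-14907} = i \sqrt{14907}$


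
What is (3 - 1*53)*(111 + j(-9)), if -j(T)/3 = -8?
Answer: -6750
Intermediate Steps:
j(T) = 24 (j(T) = -3*(-8) = 24)
(3 - 1*53)*(111 + j(-9)) = (3 - 1*53)*(111 + 24) = (3 - 53)*135 = -50*135 = -6750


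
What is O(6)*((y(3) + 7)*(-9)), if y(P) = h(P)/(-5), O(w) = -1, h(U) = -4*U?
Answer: 423/5 ≈ 84.600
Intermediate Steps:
y(P) = 4*P/5 (y(P) = -4*P/(-5) = -4*P*(-⅕) = 4*P/5)
O(6)*((y(3) + 7)*(-9)) = -((⅘)*3 + 7)*(-9) = -(12/5 + 7)*(-9) = -47*(-9)/5 = -1*(-423/5) = 423/5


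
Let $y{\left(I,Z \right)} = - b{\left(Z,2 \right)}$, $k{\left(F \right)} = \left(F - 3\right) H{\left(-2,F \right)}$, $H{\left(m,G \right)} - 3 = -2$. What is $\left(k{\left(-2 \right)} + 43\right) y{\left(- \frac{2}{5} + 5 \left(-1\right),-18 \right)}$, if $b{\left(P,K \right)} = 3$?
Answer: $-114$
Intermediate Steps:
$H{\left(m,G \right)} = 1$ ($H{\left(m,G \right)} = 3 - 2 = 1$)
$k{\left(F \right)} = -3 + F$ ($k{\left(F \right)} = \left(F - 3\right) 1 = \left(-3 + F\right) 1 = -3 + F$)
$y{\left(I,Z \right)} = -3$ ($y{\left(I,Z \right)} = \left(-1\right) 3 = -3$)
$\left(k{\left(-2 \right)} + 43\right) y{\left(- \frac{2}{5} + 5 \left(-1\right),-18 \right)} = \left(\left(-3 - 2\right) + 43\right) \left(-3\right) = \left(-5 + 43\right) \left(-3\right) = 38 \left(-3\right) = -114$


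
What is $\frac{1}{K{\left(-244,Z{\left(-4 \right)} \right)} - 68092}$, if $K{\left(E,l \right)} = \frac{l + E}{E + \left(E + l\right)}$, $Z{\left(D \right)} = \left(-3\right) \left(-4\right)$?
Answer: $- \frac{119}{8102890} \approx -1.4686 \cdot 10^{-5}$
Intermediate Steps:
$Z{\left(D \right)} = 12$
$K{\left(E,l \right)} = \frac{E + l}{l + 2 E}$
$\frac{1}{K{\left(-244,Z{\left(-4 \right)} \right)} - 68092} = \frac{1}{\frac{-244 + 12}{12 + 2 \left(-244\right)} - 68092} = \frac{1}{\frac{1}{12 - 488} \left(-232\right) - 68092} = \frac{1}{\frac{1}{-476} \left(-232\right) - 68092} = \frac{1}{\left(- \frac{1}{476}\right) \left(-232\right) - 68092} = \frac{1}{\frac{58}{119} - 68092} = \frac{1}{- \frac{8102890}{119}} = - \frac{119}{8102890}$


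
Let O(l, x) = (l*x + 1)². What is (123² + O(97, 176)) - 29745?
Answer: 291472713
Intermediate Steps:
O(l, x) = (1 + l*x)²
(123² + O(97, 176)) - 29745 = (123² + (1 + 97*176)²) - 29745 = (15129 + (1 + 17072)²) - 29745 = (15129 + 17073²) - 29745 = (15129 + 291487329) - 29745 = 291502458 - 29745 = 291472713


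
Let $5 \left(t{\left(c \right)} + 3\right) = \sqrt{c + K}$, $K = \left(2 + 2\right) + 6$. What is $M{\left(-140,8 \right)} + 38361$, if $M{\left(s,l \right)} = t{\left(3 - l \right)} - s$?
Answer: $38498 + \frac{\sqrt{5}}{5} \approx 38498.0$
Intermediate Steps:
$K = 10$ ($K = 4 + 6 = 10$)
$t{\left(c \right)} = -3 + \frac{\sqrt{10 + c}}{5}$ ($t{\left(c \right)} = -3 + \frac{\sqrt{c + 10}}{5} = -3 + \frac{\sqrt{10 + c}}{5}$)
$M{\left(s,l \right)} = -3 - s + \frac{\sqrt{13 - l}}{5}$ ($M{\left(s,l \right)} = \left(-3 + \frac{\sqrt{10 - \left(-3 + l\right)}}{5}\right) - s = \left(-3 + \frac{\sqrt{13 - l}}{5}\right) - s = -3 - s + \frac{\sqrt{13 - l}}{5}$)
$M{\left(-140,8 \right)} + 38361 = \left(-3 - -140 + \frac{\sqrt{13 - 8}}{5}\right) + 38361 = \left(-3 + 140 + \frac{\sqrt{13 - 8}}{5}\right) + 38361 = \left(-3 + 140 + \frac{\sqrt{5}}{5}\right) + 38361 = \left(137 + \frac{\sqrt{5}}{5}\right) + 38361 = 38498 + \frac{\sqrt{5}}{5}$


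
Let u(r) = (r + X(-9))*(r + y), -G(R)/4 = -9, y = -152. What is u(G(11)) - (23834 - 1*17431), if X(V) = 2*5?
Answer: -11739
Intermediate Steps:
X(V) = 10
G(R) = 36 (G(R) = -4*(-9) = 36)
u(r) = (-152 + r)*(10 + r) (u(r) = (r + 10)*(r - 152) = (10 + r)*(-152 + r) = (-152 + r)*(10 + r))
u(G(11)) - (23834 - 1*17431) = (-1520 + 36**2 - 142*36) - (23834 - 1*17431) = (-1520 + 1296 - 5112) - (23834 - 17431) = -5336 - 1*6403 = -5336 - 6403 = -11739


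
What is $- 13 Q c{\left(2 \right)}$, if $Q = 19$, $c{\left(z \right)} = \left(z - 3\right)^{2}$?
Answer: $-247$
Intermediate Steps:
$c{\left(z \right)} = \left(-3 + z\right)^{2}$
$- 13 Q c{\left(2 \right)} = \left(-13\right) 19 \left(-3 + 2\right)^{2} = - 247 \left(-1\right)^{2} = \left(-247\right) 1 = -247$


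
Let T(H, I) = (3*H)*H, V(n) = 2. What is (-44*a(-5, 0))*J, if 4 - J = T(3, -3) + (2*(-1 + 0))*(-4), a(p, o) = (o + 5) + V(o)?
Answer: 9548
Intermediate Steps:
T(H, I) = 3*H**2
a(p, o) = 7 + o (a(p, o) = (o + 5) + 2 = (5 + o) + 2 = 7 + o)
J = -31 (J = 4 - (3*3**2 + (2*(-1 + 0))*(-4)) = 4 - (3*9 + (2*(-1))*(-4)) = 4 - (27 - 2*(-4)) = 4 - (27 + 8) = 4 - 1*35 = 4 - 35 = -31)
(-44*a(-5, 0))*J = -44*(7 + 0)*(-31) = -44*7*(-31) = -308*(-31) = 9548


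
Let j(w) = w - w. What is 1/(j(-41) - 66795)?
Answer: -1/66795 ≈ -1.4971e-5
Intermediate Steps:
j(w) = 0
1/(j(-41) - 66795) = 1/(0 - 66795) = 1/(-66795) = -1/66795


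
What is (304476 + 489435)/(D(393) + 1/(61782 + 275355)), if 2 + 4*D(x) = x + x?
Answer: 267656772807/66078853 ≈ 4050.6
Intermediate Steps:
D(x) = -½ + x/2 (D(x) = -½ + (x + x)/4 = -½ + (2*x)/4 = -½ + x/2)
(304476 + 489435)/(D(393) + 1/(61782 + 275355)) = (304476 + 489435)/((-½ + (½)*393) + 1/(61782 + 275355)) = 793911/((-½ + 393/2) + 1/337137) = 793911/(196 + 1/337137) = 793911/(66078853/337137) = 793911*(337137/66078853) = 267656772807/66078853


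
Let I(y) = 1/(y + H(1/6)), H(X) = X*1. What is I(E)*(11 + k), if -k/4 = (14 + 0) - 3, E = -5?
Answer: 198/29 ≈ 6.8276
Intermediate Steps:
H(X) = X
I(y) = 1/(⅙ + y) (I(y) = 1/(y + 1/6) = 1/(y + ⅙) = 1/(⅙ + y))
k = -44 (k = -4*((14 + 0) - 3) = -4*(14 - 3) = -4*11 = -44)
I(E)*(11 + k) = (6/(1 + 6*(-5)))*(11 - 44) = (6/(1 - 30))*(-33) = (6/(-29))*(-33) = (6*(-1/29))*(-33) = -6/29*(-33) = 198/29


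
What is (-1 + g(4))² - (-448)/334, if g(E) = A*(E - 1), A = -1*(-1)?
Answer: 892/167 ≈ 5.3413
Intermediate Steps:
A = 1
g(E) = -1 + E (g(E) = 1*(E - 1) = 1*(-1 + E) = -1 + E)
(-1 + g(4))² - (-448)/334 = (-1 + (-1 + 4))² - (-448)/334 = (-1 + 3)² - (-448)/334 = 2² - 1*(-224/167) = 4 + 224/167 = 892/167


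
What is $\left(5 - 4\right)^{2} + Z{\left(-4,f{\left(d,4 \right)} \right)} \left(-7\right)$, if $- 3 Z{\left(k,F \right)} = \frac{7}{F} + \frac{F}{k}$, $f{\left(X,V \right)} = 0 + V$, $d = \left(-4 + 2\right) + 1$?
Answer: $\frac{11}{4} \approx 2.75$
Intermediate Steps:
$d = -1$ ($d = -2 + 1 = -1$)
$f{\left(X,V \right)} = V$
$Z{\left(k,F \right)} = - \frac{7}{3 F} - \frac{F}{3 k}$ ($Z{\left(k,F \right)} = - \frac{\frac{7}{F} + \frac{F}{k}}{3} = - \frac{7}{3 F} - \frac{F}{3 k}$)
$\left(5 - 4\right)^{2} + Z{\left(-4,f{\left(d,4 \right)} \right)} \left(-7\right) = \left(5 - 4\right)^{2} + \left(- \frac{7}{3 \cdot 4} - \frac{4}{3 \left(-4\right)}\right) \left(-7\right) = 1^{2} + \left(\left(- \frac{7}{3}\right) \frac{1}{4} - \frac{4}{3} \left(- \frac{1}{4}\right)\right) \left(-7\right) = 1 + \left(- \frac{7}{12} + \frac{1}{3}\right) \left(-7\right) = 1 - - \frac{7}{4} = 1 + \frac{7}{4} = \frac{11}{4}$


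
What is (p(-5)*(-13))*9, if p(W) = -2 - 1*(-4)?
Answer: -234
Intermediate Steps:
p(W) = 2 (p(W) = -2 + 4 = 2)
(p(-5)*(-13))*9 = (2*(-13))*9 = -26*9 = -234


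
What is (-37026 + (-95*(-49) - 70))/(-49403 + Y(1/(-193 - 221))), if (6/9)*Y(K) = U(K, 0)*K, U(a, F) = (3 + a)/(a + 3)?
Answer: 8953716/13635229 ≈ 0.65666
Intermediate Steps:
U(a, F) = 1 (U(a, F) = (3 + a)/(3 + a) = 1)
Y(K) = 3*K/2 (Y(K) = 3*(1*K)/2 = 3*K/2)
(-37026 + (-95*(-49) - 70))/(-49403 + Y(1/(-193 - 221))) = (-37026 + (-95*(-49) - 70))/(-49403 + 3/(2*(-193 - 221))) = (-37026 + (4655 - 70))/(-49403 + (3/2)/(-414)) = (-37026 + 4585)/(-49403 + (3/2)*(-1/414)) = -32441/(-49403 - 1/276) = -32441/(-13635229/276) = -32441*(-276/13635229) = 8953716/13635229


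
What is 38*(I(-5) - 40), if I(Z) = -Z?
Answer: -1330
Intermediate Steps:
38*(I(-5) - 40) = 38*(-1*(-5) - 40) = 38*(5 - 40) = 38*(-35) = -1330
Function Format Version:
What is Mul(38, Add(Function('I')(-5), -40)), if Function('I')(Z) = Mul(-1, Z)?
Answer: -1330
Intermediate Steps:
Mul(38, Add(Function('I')(-5), -40)) = Mul(38, Add(Mul(-1, -5), -40)) = Mul(38, Add(5, -40)) = Mul(38, -35) = -1330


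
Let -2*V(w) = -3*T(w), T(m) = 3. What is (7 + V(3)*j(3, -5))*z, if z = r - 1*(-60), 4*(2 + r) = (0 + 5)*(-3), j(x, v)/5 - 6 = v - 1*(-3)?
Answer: 21049/4 ≈ 5262.3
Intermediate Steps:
j(x, v) = 45 + 5*v (j(x, v) = 30 + 5*(v - 1*(-3)) = 30 + 5*(v + 3) = 30 + 5*(3 + v) = 30 + (15 + 5*v) = 45 + 5*v)
V(w) = 9/2 (V(w) = -(-3)*3/2 = -1/2*(-9) = 9/2)
r = -23/4 (r = -2 + ((0 + 5)*(-3))/4 = -2 + (5*(-3))/4 = -2 + (1/4)*(-15) = -2 - 15/4 = -23/4 ≈ -5.7500)
z = 217/4 (z = -23/4 - 1*(-60) = -23/4 + 60 = 217/4 ≈ 54.250)
(7 + V(3)*j(3, -5))*z = (7 + 9*(45 + 5*(-5))/2)*(217/4) = (7 + 9*(45 - 25)/2)*(217/4) = (7 + (9/2)*20)*(217/4) = (7 + 90)*(217/4) = 97*(217/4) = 21049/4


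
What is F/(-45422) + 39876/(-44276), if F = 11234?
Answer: -288580532/251388059 ≈ -1.1479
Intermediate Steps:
F/(-45422) + 39876/(-44276) = 11234/(-45422) + 39876/(-44276) = 11234*(-1/45422) + 39876*(-1/44276) = -5617/22711 - 9969/11069 = -288580532/251388059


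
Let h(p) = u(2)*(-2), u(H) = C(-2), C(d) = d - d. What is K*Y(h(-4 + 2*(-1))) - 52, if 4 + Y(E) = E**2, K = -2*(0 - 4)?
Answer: -84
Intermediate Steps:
C(d) = 0
u(H) = 0
h(p) = 0 (h(p) = 0*(-2) = 0)
K = 8 (K = -2*(-4) = 8)
Y(E) = -4 + E**2
K*Y(h(-4 + 2*(-1))) - 52 = 8*(-4 + 0**2) - 52 = 8*(-4 + 0) - 52 = 8*(-4) - 52 = -32 - 52 = -84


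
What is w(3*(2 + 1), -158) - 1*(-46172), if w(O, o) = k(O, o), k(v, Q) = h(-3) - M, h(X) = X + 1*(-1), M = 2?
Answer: 46166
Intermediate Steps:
h(X) = -1 + X (h(X) = X - 1 = -1 + X)
k(v, Q) = -6 (k(v, Q) = (-1 - 3) - 1*2 = -4 - 2 = -6)
w(O, o) = -6
w(3*(2 + 1), -158) - 1*(-46172) = -6 - 1*(-46172) = -6 + 46172 = 46166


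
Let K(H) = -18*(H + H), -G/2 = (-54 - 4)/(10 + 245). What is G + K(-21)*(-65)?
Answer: -12530584/255 ≈ -49140.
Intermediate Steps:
G = 116/255 (G = -2*(-54 - 4)/(10 + 245) = -(-116)/255 = -2*(-58/255) = 116/255 ≈ 0.45490)
K(H) = -36*H
G + K(-21)*(-65) = 116/255 - 36*(-21)*(-65) = 116/255 + 756*(-65) = 116/255 - 49140 = -12530584/255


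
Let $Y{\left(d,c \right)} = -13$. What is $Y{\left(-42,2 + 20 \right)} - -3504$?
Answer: $3491$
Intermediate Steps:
$Y{\left(-42,2 + 20 \right)} - -3504 = -13 - -3504 = -13 + 3504 = 3491$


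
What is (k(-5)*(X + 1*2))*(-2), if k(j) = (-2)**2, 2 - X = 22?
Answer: 144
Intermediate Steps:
X = -20 (X = 2 - 1*22 = 2 - 22 = -20)
k(j) = 4
(k(-5)*(X + 1*2))*(-2) = (4*(-20 + 1*2))*(-2) = (4*(-20 + 2))*(-2) = (4*(-18))*(-2) = -72*(-2) = 144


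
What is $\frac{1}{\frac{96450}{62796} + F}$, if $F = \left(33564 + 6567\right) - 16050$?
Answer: $\frac{10466}{252047821} \approx 4.1524 \cdot 10^{-5}$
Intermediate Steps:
$F = 24081$ ($F = 40131 - 16050 = 24081$)
$\frac{1}{\frac{96450}{62796} + F} = \frac{1}{\frac{96450}{62796} + 24081} = \frac{1}{96450 \cdot \frac{1}{62796} + 24081} = \frac{1}{\frac{16075}{10466} + 24081} = \frac{1}{\frac{252047821}{10466}} = \frac{10466}{252047821}$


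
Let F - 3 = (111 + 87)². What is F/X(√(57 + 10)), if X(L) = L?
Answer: 39207*√67/67 ≈ 4789.9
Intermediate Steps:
F = 39207 (F = 3 + (111 + 87)² = 3 + 198² = 3 + 39204 = 39207)
F/X(√(57 + 10)) = 39207/(√(57 + 10)) = 39207/(√67) = 39207*(√67/67) = 39207*√67/67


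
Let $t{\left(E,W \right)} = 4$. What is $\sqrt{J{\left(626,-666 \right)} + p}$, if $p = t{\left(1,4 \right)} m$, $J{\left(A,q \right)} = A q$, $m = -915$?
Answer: $4 i \sqrt{26286} \approx 648.52 i$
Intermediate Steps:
$p = -3660$ ($p = 4 \left(-915\right) = -3660$)
$\sqrt{J{\left(626,-666 \right)} + p} = \sqrt{626 \left(-666\right) - 3660} = \sqrt{-416916 - 3660} = \sqrt{-420576} = 4 i \sqrt{26286}$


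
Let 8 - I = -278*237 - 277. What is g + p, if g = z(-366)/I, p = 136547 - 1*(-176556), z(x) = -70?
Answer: 2959762649/9453 ≈ 3.1310e+5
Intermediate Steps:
p = 313103 (p = 136547 + 176556 = 313103)
I = 66171 (I = 8 - (-278*237 - 277) = 8 - (-65886 - 277) = 8 - 1*(-66163) = 8 + 66163 = 66171)
g = -10/9453 (g = -70/66171 = -70*1/66171 = -10/9453 ≈ -0.0010579)
g + p = -10/9453 + 313103 = 2959762649/9453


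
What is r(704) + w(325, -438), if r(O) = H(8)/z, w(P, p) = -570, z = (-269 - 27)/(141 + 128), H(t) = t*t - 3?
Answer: -185129/296 ≈ -625.44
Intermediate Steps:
H(t) = -3 + t² (H(t) = t² - 3 = -3 + t²)
z = -296/269 ≈ -1.1004
r(O) = -16409/296 (r(O) = (-3 + 8²)/(-296/269) = (-3 + 64)*(-269/296) = 61*(-269/296) = -16409/296)
r(704) + w(325, -438) = -16409/296 - 570 = -185129/296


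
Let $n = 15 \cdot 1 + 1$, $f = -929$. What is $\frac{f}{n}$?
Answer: $- \frac{929}{16} \approx -58.063$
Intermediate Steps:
$n = 16$ ($n = 15 + 1 = 16$)
$\frac{f}{n} = - \frac{929}{16}$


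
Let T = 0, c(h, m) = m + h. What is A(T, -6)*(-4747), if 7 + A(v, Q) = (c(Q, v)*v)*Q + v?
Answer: 33229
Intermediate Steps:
c(h, m) = h + m
A(v, Q) = -7 + v + Q*v*(Q + v) (A(v, Q) = -7 + (((Q + v)*v)*Q + v) = -7 + ((v*(Q + v))*Q + v) = -7 + (Q*v*(Q + v) + v) = -7 + (v + Q*v*(Q + v)) = -7 + v + Q*v*(Q + v))
A(T, -6)*(-4747) = (-7 + 0 - 6*0*(-6 + 0))*(-4747) = (-7 + 0 - 6*0*(-6))*(-4747) = (-7 + 0 + 0)*(-4747) = -7*(-4747) = 33229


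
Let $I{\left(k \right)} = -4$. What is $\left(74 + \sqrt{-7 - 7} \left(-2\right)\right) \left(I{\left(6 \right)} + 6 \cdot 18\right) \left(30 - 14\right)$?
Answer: $123136 - 3328 i \sqrt{14} \approx 1.2314 \cdot 10^{5} - 12452.0 i$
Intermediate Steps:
$\left(74 + \sqrt{-7 - 7} \left(-2\right)\right) \left(I{\left(6 \right)} + 6 \cdot 18\right) \left(30 - 14\right) = \left(74 + \sqrt{-7 - 7} \left(-2\right)\right) \left(-4 + 6 \cdot 18\right) \left(30 - 14\right) = \left(74 + \sqrt{-14} \left(-2\right)\right) \left(-4 + 108\right) 16 = \left(74 + i \sqrt{14} \left(-2\right)\right) 104 \cdot 16 = \left(74 - 2 i \sqrt{14}\right) 1664 = 123136 - 3328 i \sqrt{14}$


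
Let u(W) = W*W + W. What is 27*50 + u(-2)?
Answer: 1352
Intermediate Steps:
u(W) = W + W² (u(W) = W² + W = W + W²)
27*50 + u(-2) = 27*50 - 2*(1 - 2) = 1350 - 2*(-1) = 1350 + 2 = 1352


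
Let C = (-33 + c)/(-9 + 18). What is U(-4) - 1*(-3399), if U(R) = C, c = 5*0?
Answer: 10186/3 ≈ 3395.3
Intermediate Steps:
c = 0
C = -11/3 (C = (-33 + 0)/(-9 + 18) = -33/9 = -33*⅑ = -11/3 ≈ -3.6667)
U(R) = -11/3
U(-4) - 1*(-3399) = -11/3 - 1*(-3399) = -11/3 + 3399 = 10186/3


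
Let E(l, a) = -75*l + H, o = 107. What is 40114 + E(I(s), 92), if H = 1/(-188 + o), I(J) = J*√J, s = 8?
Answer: 3249233/81 - 1200*√2 ≈ 38417.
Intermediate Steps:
I(J) = J^(3/2)
H = -1/81 (H = 1/(-188 + 107) = 1/(-81) = -1/81 ≈ -0.012346)
E(l, a) = -1/81 - 75*l (E(l, a) = -75*l - 1/81 = -1/81 - 75*l)
40114 + E(I(s), 92) = 40114 + (-1/81 - 1200*√2) = 3249233/81 - 1200*√2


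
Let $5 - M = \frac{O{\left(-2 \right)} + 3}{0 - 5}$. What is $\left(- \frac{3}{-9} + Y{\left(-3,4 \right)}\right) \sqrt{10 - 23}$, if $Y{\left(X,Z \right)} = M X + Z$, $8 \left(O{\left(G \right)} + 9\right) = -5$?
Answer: $- \frac{803 i \sqrt{13}}{120} \approx - 24.127 i$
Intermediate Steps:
$O{\left(G \right)} = - \frac{77}{8}$ ($O{\left(G \right)} = -9 + \frac{1}{8} \left(-5\right) = -9 - \frac{5}{8} = - \frac{77}{8}$)
$M = \frac{147}{40}$ ($M = 5 - \frac{- \frac{77}{8} + 3}{0 - 5} = 5 - - \frac{53}{8 \left(-5\right)} = 5 - \left(- \frac{53}{8}\right) \left(- \frac{1}{5}\right) = 5 - \frac{53}{40} = \frac{147}{40} \approx 3.675$)
$Y{\left(X,Z \right)} = Z + \frac{147 X}{40}$ ($Y{\left(X,Z \right)} = \frac{147 X}{40} + Z = Z + \frac{147 X}{40}$)
$\left(- \frac{3}{-9} + Y{\left(-3,4 \right)}\right) \sqrt{10 - 23} = \left(- \frac{3}{-9} + \left(4 + \frac{147}{40} \left(-3\right)\right)\right) \sqrt{10 - 23} = \left(\left(-3\right) \left(- \frac{1}{9}\right) + \left(4 - \frac{441}{40}\right)\right) \sqrt{-13} = \left(\frac{1}{3} - \frac{281}{40}\right) i \sqrt{13} = - \frac{803 i \sqrt{13}}{120}$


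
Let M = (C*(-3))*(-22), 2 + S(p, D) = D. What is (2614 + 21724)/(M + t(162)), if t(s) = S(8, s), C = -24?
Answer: -12169/712 ≈ -17.091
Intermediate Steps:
S(p, D) = -2 + D
M = -1584 (M = -24*(-3)*(-22) = 72*(-22) = -1584)
t(s) = -2 + s
(2614 + 21724)/(M + t(162)) = (2614 + 21724)/(-1584 + (-2 + 162)) = 24338/(-1584 + 160) = 24338/(-1424) = 24338*(-1/1424) = -12169/712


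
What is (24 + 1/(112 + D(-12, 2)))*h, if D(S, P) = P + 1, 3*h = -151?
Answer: -416911/345 ≈ -1208.4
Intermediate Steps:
h = -151/3 (h = (⅓)*(-151) = -151/3 ≈ -50.333)
D(S, P) = 1 + P
(24 + 1/(112 + D(-12, 2)))*h = (24 + 1/(112 + (1 + 2)))*(-151/3) = (24 + 1/(112 + 3))*(-151/3) = (24 + 1/115)*(-151/3) = (2761/115)*(-151/3) = -416911/345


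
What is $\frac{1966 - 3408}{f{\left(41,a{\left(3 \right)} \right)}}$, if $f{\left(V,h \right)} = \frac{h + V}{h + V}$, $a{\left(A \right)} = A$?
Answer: $-1442$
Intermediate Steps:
$f{\left(V,h \right)} = 1$ ($f{\left(V,h \right)} = \frac{V + h}{V + h} = 1$)
$\frac{1966 - 3408}{f{\left(41,a{\left(3 \right)} \right)}} = \frac{1966 - 3408}{1} = \left(-1442\right) 1 = -1442$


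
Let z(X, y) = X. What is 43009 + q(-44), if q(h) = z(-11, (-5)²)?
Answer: 42998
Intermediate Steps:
q(h) = -11
43009 + q(-44) = 43009 - 11 = 42998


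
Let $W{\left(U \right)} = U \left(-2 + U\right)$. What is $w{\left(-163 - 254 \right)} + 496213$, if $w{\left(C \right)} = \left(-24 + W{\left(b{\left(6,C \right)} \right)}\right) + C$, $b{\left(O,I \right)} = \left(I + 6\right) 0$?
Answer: $495772$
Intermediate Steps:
$b{\left(O,I \right)} = 0$ ($b{\left(O,I \right)} = \left(6 + I\right) 0 = 0$)
$w{\left(C \right)} = -24 + C$ ($w{\left(C \right)} = \left(-24 + 0 \left(-2 + 0\right)\right) + C = \left(-24 + 0 \left(-2\right)\right) + C = \left(-24 + 0\right) + C = -24 + C$)
$w{\left(-163 - 254 \right)} + 496213 = \left(-24 - 417\right) + 496213 = -441 + 496213 = 495772$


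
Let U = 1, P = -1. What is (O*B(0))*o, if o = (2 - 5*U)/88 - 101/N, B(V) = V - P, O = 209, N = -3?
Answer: 168701/24 ≈ 7029.2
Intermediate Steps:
B(V) = 1 + V (B(V) = V - 1*(-1) = V + 1 = 1 + V)
o = 8879/264 (o = (2 - 5*1)/88 - 101/(-3) = (2 - 5)*(1/88) - 101*(-⅓) = -3*1/88 + 101/3 = -3/88 + 101/3 = 8879/264 ≈ 33.633)
(O*B(0))*o = (209*(1 + 0))*(8879/264) = (209*1)*(8879/264) = 209*(8879/264) = 168701/24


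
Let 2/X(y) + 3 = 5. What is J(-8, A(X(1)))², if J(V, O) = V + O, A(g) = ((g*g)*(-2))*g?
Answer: 100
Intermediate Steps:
X(y) = 1 (X(y) = 2/(-3 + 5) = 2/2 = 2*(½) = 1)
A(g) = -2*g³ (A(g) = (g²*(-2))*g = (-2*g²)*g = -2*g³)
J(V, O) = O + V
J(-8, A(X(1)))² = (-2*1³ - 8)² = (-2*1 - 8)² = (-2 - 8)² = (-10)² = 100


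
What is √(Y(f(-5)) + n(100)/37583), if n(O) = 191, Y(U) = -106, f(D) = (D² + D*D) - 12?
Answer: 3*I*√339491841/5369 ≈ 10.295*I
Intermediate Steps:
f(D) = -12 + 2*D² (f(D) = (D² + D²) - 12 = 2*D² - 12 = -12 + 2*D²)
√(Y(f(-5)) + n(100)/37583) = √(-106 + 191/37583) = √(-3983607/37583) = 3*I*√339491841/5369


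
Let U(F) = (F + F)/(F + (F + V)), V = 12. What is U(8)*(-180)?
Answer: -720/7 ≈ -102.86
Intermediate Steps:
U(F) = 2*F/(12 + 2*F) (U(F) = (F + F)/(F + (F + 12)) = (2*F)/(F + (12 + F)) = (2*F)/(12 + 2*F) = 2*F/(12 + 2*F))
U(8)*(-180) = (8/(6 + 8))*(-180) = (8/14)*(-180) = (8*(1/14))*(-180) = (4/7)*(-180) = -720/7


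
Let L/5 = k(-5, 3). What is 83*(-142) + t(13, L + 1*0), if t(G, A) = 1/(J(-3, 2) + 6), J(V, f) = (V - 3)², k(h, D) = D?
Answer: -495011/42 ≈ -11786.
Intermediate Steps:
L = 15 (L = 5*3 = 15)
J(V, f) = (-3 + V)²
t(G, A) = 1/42 (t(G, A) = 1/((-3 - 3)² + 6) = 1/((-6)² + 6) = 1/(36 + 6) = 1/42)
83*(-142) + t(13, L + 1*0) = 83*(-142) + 1/42 = -11786 + 1/42 = -495011/42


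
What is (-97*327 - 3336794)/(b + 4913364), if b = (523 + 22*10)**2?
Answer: -3368513/5465413 ≈ -0.61633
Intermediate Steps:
b = 552049 (b = (523 + 220)**2 = 743**2 = 552049)
(-97*327 - 3336794)/(b + 4913364) = (-97*327 - 3336794)/(552049 + 4913364) = (-31719 - 3336794)/5465413 = -3368513*1/5465413 = -3368513/5465413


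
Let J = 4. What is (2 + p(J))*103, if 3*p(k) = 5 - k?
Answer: 721/3 ≈ 240.33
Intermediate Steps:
p(k) = 5/3 - k/3 (p(k) = (5 - k)/3 = 5/3 - k/3)
(2 + p(J))*103 = (2 + (5/3 - 1/3*4))*103 = (2 + (5/3 - 4/3))*103 = (2 + 1/3)*103 = (7/3)*103 = 721/3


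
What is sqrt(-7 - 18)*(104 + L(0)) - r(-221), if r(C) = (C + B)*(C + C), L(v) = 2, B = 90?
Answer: -57902 + 530*I ≈ -57902.0 + 530.0*I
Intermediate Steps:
r(C) = 2*C*(90 + C) (r(C) = (C + 90)*(C + C) = (90 + C)*(2*C) = 2*C*(90 + C))
sqrt(-7 - 18)*(104 + L(0)) - r(-221) = sqrt(-7 - 18)*(104 + 2) - 2*(-221)*(90 - 221) = sqrt(-25)*106 - 2*(-221)*(-131) = (5*I)*106 - 1*57902 = 530*I - 57902 = -57902 + 530*I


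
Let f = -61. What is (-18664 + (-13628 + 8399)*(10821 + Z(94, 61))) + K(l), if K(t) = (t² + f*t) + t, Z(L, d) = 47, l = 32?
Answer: -56848332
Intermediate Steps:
K(t) = t² - 60*t (K(t) = (t² - 61*t) + t = t² - 60*t)
(-18664 + (-13628 + 8399)*(10821 + Z(94, 61))) + K(l) = (-18664 + (-13628 + 8399)*(10821 + 47)) + 32*(-60 + 32) = (-18664 - 5229*10868) + 32*(-28) = (-18664 - 56828772) - 896 = -56847436 - 896 = -56848332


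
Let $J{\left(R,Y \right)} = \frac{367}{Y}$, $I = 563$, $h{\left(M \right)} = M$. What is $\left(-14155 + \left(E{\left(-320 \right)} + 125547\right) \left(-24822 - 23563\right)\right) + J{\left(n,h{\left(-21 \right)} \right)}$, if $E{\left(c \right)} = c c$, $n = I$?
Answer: $- \frac{231613825117}{21} \approx -1.1029 \cdot 10^{10}$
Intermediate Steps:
$n = 563$
$E{\left(c \right)} = c^{2}$
$\left(-14155 + \left(E{\left(-320 \right)} + 125547\right) \left(-24822 - 23563\right)\right) + J{\left(n,h{\left(-21 \right)} \right)} = \left(-14155 + \left(\left(-320\right)^{2} + 125547\right) \left(-24822 - 23563\right)\right) + \frac{367}{-21} = \left(-14155 + \left(102400 + 125547\right) \left(-48385\right)\right) + 367 \left(- \frac{1}{21}\right) = \left(-14155 + 227947 \left(-48385\right)\right) - \frac{367}{21} = \left(-14155 - 11029215595\right) - \frac{367}{21} = -11029229750 - \frac{367}{21} = - \frac{231613825117}{21}$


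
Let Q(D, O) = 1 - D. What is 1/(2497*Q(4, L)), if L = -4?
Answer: -1/7491 ≈ -0.00013349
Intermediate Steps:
1/(2497*Q(4, L)) = 1/(2497*(1 - 1*4)) = 1/(2497*(1 - 4)) = 1/(2497*(-3)) = 1/(-7491) = -1/7491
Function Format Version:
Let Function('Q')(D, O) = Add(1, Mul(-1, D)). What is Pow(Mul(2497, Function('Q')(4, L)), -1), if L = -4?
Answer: Rational(-1, 7491) ≈ -0.00013349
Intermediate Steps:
Pow(Mul(2497, Function('Q')(4, L)), -1) = Pow(Mul(2497, Add(1, Mul(-1, 4))), -1) = Pow(Mul(2497, Add(1, -4)), -1) = Pow(Mul(2497, -3), -1) = Pow(-7491, -1) = Rational(-1, 7491)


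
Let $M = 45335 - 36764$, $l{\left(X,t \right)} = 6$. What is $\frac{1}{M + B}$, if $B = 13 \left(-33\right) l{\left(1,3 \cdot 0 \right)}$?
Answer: $\frac{1}{5997} \approx 0.00016675$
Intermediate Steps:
$B = -2574$ ($B = 13 \left(-33\right) 6 = \left(-429\right) 6 = -2574$)
$M = 8571$
$\frac{1}{M + B} = \frac{1}{8571 - 2574} = \frac{1}{5997}$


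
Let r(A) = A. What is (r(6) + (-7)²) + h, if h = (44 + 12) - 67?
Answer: 44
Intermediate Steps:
h = -11 (h = 56 - 67 = -11)
(r(6) + (-7)²) + h = (6 + (-7)²) - 11 = (6 + 49) - 11 = 55 - 11 = 44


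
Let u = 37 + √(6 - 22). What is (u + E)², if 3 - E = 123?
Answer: 6873 - 664*I ≈ 6873.0 - 664.0*I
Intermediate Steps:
E = -120 (E = 3 - 1*123 = 3 - 123 = -120)
u = 37 + 4*I (u = 37 + √(-16) = 37 + 4*I ≈ 37.0 + 4.0*I)
(u + E)² = ((37 + 4*I) - 120)² = (-83 + 4*I)²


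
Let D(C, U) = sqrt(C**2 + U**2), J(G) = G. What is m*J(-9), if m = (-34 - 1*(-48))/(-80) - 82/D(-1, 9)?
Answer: 63/40 + 9*sqrt(82) ≈ 83.073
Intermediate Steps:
m = -7/40 - sqrt(82) (m = (-34 - 1*(-48))/(-80) - 82/sqrt((-1)**2 + 9**2) = (-34 + 48)*(-1/80) - 82/sqrt(1 + 81) = 14*(-1/80) - 82*sqrt(82)/82 = -7/40 - sqrt(82) ≈ -9.2304)
m*J(-9) = (-7/40 - sqrt(82))*(-9) = 63/40 + 9*sqrt(82)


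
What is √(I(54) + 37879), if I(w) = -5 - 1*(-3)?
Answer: 7*√773 ≈ 194.62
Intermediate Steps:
I(w) = -2 (I(w) = -5 + 3 = -2)
√(I(54) + 37879) = √(-2 + 37879) = √37877 = 7*√773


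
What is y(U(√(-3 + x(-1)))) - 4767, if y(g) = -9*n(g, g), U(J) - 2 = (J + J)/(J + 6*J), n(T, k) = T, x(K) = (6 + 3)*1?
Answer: -33513/7 ≈ -4787.6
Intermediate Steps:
x(K) = 9 (x(K) = 9*1 = 9)
U(J) = 16/7 (U(J) = 2 + (J + J)/(J + 6*J) = 2 + (2*J)/((7*J)) = 2 + (2*J)*(1/(7*J)) = 2 + 2/7 = 16/7)
y(g) = -9*g
y(U(√(-3 + x(-1)))) - 4767 = -9*16/7 - 4767 = -144/7 - 4767 = -33513/7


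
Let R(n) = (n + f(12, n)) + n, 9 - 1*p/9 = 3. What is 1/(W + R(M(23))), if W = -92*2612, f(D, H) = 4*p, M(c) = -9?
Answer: -1/240106 ≈ -4.1648e-6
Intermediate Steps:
p = 54 (p = 81 - 9*3 = 81 - 27 = 54)
f(D, H) = 216 (f(D, H) = 4*54 = 216)
W = -240304
R(n) = 216 + 2*n (R(n) = (n + 216) + n = (216 + n) + n = 216 + 2*n)
1/(W + R(M(23))) = 1/(-240304 + (216 + 2*(-9))) = 1/(-240304 + (216 - 18)) = 1/(-240304 + 198) = 1/(-240106) = -1/240106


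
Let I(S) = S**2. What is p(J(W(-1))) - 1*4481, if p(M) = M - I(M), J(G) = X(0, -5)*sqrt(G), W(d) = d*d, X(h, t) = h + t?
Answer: -4511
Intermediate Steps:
W(d) = d**2
J(G) = -5*sqrt(G) (J(G) = (0 - 5)*sqrt(G) = -5*sqrt(G))
p(M) = M - M**2
p(J(W(-1))) - 1*4481 = (-5*sqrt((-1)**2))*(1 - (-5)*sqrt((-1)**2)) - 1*4481 = (-5*sqrt(1))*(1 - (-5)*sqrt(1)) - 4481 = (-5*1)*(1 - (-5)) - 4481 = -5*(1 - 1*(-5)) - 4481 = -5*(1 + 5) - 4481 = -5*6 - 4481 = -30 - 4481 = -4511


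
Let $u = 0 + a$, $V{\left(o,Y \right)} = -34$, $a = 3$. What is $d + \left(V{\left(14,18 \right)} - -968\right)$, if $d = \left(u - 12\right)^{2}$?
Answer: $1015$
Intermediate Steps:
$u = 3$ ($u = 0 + 3 = 3$)
$d = 81$ ($d = \left(3 - 12\right)^{2} = \left(-9\right)^{2} = 81$)
$d + \left(V{\left(14,18 \right)} - -968\right) = 81 - -934 = 81 + \left(-34 + 968\right) = 81 + 934 = 1015$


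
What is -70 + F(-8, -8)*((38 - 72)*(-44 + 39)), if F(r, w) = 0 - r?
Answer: 1290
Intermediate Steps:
F(r, w) = -r
-70 + F(-8, -8)*((38 - 72)*(-44 + 39)) = -70 + (-1*(-8))*((38 - 72)*(-44 + 39)) = -70 + 8*(-34*(-5)) = -70 + 8*170 = -70 + 1360 = 1290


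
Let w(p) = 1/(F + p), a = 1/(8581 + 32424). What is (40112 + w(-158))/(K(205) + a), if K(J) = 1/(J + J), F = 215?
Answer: 7687763787850/472131 ≈ 1.6283e+7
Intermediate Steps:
a = 1/41005 ≈ 2.4387e-5
K(J) = 1/(2*J)
w(p) = 1/(215 + p)
(40112 + w(-158))/(K(205) + a) = (40112 + 1/(215 - 158))/((½)/205 + 1/41005) = (40112 + 1/57)/((½)*(1/205) + 1/41005) = (40112 + 1/57)/(1/410 + 1/41005) = 2286385/(57*(8283/3362410)) = (2286385/57)*(3362410/8283) = 7687763787850/472131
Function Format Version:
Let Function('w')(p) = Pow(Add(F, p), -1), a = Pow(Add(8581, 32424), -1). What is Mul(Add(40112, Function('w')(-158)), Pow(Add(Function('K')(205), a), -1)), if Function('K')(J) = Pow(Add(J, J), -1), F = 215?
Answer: Rational(7687763787850, 472131) ≈ 1.6283e+7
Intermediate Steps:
a = Rational(1, 41005) (a = Pow(41005, -1) = Rational(1, 41005) ≈ 2.4387e-5)
Function('K')(J) = Mul(Rational(1, 2), Pow(J, -1)) (Function('K')(J) = Pow(Mul(2, J), -1) = Mul(Rational(1, 2), Pow(J, -1)))
Function('w')(p) = Pow(Add(215, p), -1)
Mul(Add(40112, Function('w')(-158)), Pow(Add(Function('K')(205), a), -1)) = Mul(Add(40112, Pow(Add(215, -158), -1)), Pow(Add(Mul(Rational(1, 2), Pow(205, -1)), Rational(1, 41005)), -1)) = Mul(Add(40112, Pow(57, -1)), Pow(Add(Mul(Rational(1, 2), Rational(1, 205)), Rational(1, 41005)), -1)) = Mul(Add(40112, Rational(1, 57)), Pow(Add(Rational(1, 410), Rational(1, 41005)), -1)) = Mul(Rational(2286385, 57), Pow(Rational(8283, 3362410), -1)) = Mul(Rational(2286385, 57), Rational(3362410, 8283)) = Rational(7687763787850, 472131)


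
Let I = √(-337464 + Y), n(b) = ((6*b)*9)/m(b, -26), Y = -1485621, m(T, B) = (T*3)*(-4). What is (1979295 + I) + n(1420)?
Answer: 3958581/2 + 3*I*√202565 ≈ 1.9793e+6 + 1350.2*I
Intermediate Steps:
m(T, B) = -12*T (m(T, B) = (3*T)*(-4) = -12*T)
n(b) = -9/2 (n(b) = ((6*b)*9)/((-12*b)) = (54*b)*(-1/(12*b)) = -9/2)
I = 3*I*√202565 (I = √(-337464 - 1485621) = √(-1823085) = 3*I*√202565 ≈ 1350.2*I)
(1979295 + I) + n(1420) = (1979295 + 3*I*√202565) - 9/2 = 3958581/2 + 3*I*√202565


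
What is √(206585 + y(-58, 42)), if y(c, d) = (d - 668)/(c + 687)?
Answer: √81733102231/629 ≈ 454.52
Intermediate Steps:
y(c, d) = (-668 + d)/(687 + c)
√(206585 + y(-58, 42)) = √(206585 + (-668 + 42)/(687 - 58)) = √(206585 - 626/629) = √(129941339/629) = √81733102231/629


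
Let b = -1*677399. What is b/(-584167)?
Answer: 677399/584167 ≈ 1.1596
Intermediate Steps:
b = -677399
b/(-584167) = -677399/(-584167) = -677399*(-1/584167) = 677399/584167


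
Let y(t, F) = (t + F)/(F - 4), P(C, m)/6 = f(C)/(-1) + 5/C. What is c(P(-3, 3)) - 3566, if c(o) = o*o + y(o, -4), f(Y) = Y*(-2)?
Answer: -5775/4 ≈ -1443.8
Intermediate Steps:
f(Y) = -2*Y
P(C, m) = 12*C + 30/C (P(C, m) = 6*(-2*C/(-1) + 5/C) = 6*(-2*C*(-1) + 5/C) = 6*(2*C + 5/C) = 12*C + 30/C)
y(t, F) = (F + t)/(-4 + F)
c(o) = 1/2 + o**2 - o/8 (c(o) = o*o + (-4 + o)/(-4 - 4) = o**2 + (-4 + o)/(-8) = o**2 - (-4 + o)/8 = o**2 + (1/2 - o/8) = 1/2 + o**2 - o/8)
c(P(-3, 3)) - 3566 = (1/2 + (12*(-3) + 30/(-3))**2 - (12*(-3) + 30/(-3))/8) - 3566 = (1/2 + (-36 + 30*(-1/3))**2 - (-36 + 30*(-1/3))/8) - 3566 = (1/2 + (-36 - 10)**2 - (-36 - 10)/8) - 3566 = (1/2 + (-46)**2 - 1/8*(-46)) - 3566 = (1/2 + 2116 + 23/4) - 3566 = 8489/4 - 3566 = -5775/4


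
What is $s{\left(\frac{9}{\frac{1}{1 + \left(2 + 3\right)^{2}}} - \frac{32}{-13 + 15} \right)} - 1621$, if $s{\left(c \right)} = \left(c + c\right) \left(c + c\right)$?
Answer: $188475$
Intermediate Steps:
$s{\left(c \right)} = 4 c^{2}$ ($s{\left(c \right)} = 2 c 2 c = 4 c^{2}$)
$s{\left(\frac{9}{\frac{1}{1 + \left(2 + 3\right)^{2}}} - \frac{32}{-13 + 15} \right)} - 1621 = 4 \left(\frac{9}{\frac{1}{1 + \left(2 + 3\right)^{2}}} - \frac{32}{-13 + 15}\right)^{2} - 1621 = 4 \left(\frac{9}{\frac{1}{1 + 5^{2}}} - \frac{32}{2}\right)^{2} - 1621 = 4 \left(\frac{9}{\frac{1}{1 + 25}} - 16\right)^{2} - 1621 = 4 \left(\frac{9}{\frac{1}{26}} - 16\right)^{2} - 1621 = 4 \left(9 \frac{1}{\frac{1}{26}} - 16\right)^{2} - 1621 = 4 \left(9 \cdot 26 - 16\right)^{2} - 1621 = 4 \left(234 - 16\right)^{2} - 1621 = 4 \cdot 218^{2} - 1621 = 4 \cdot 47524 - 1621 = 190096 - 1621 = 188475$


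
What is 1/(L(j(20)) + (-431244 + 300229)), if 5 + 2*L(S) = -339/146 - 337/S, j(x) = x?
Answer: -2920/382599091 ≈ -7.6320e-6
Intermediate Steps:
L(S) = -1069/292 - 337/(2*S) (L(S) = -5/2 + (-339/146 - 337/S)/2 = -5/2 + (-339/292 - 337/(2*S)) = -1069/292 - 337/(2*S))
1/(L(j(20)) + (-431244 + 300229)) = 1/((1/292)*(-49202 - 1069*20)/20 + (-431244 + 300229)) = 1/((1/292)*(1/20)*(-49202 - 21380) - 131015) = 1/((1/292)*(1/20)*(-70582) - 131015) = 1/(-35291/2920 - 131015) = 1/(-382599091/2920) = -2920/382599091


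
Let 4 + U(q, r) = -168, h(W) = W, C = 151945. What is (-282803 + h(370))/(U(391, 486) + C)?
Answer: -282433/151773 ≈ -1.8609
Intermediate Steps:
U(q, r) = -172 (U(q, r) = -4 - 168 = -172)
(-282803 + h(370))/(U(391, 486) + C) = (-282803 + 370)/(-172 + 151945) = -282433/151773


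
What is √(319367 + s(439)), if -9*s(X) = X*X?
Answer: √2681582/3 ≈ 545.85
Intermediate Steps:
s(X) = -X²/9 (s(X) = -X*X/9 = -X²/9)
√(319367 + s(439)) = √(319367 - ⅑*439²) = √(319367 - ⅑*192721) = √(319367 - 192721/9) = √(2681582/9) = √2681582/3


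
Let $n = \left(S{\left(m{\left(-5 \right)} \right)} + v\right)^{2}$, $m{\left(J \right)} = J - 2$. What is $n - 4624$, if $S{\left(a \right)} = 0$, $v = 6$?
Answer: $-4588$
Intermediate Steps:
$m{\left(J \right)} = -2 + J$
$n = 36$ ($n = \left(0 + 6\right)^{2} = 6^{2} = 36$)
$n - 4624 = 36 - 4624 = -4588$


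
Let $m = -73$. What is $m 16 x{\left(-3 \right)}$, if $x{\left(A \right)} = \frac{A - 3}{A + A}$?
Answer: $-1168$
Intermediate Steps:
$x{\left(A \right)} = \frac{-3 + A}{2 A}$
$m 16 x{\left(-3 \right)} = \left(-73\right) 16 \frac{-3 - 3}{2 \left(-3\right)} = - 1168 \cdot \frac{1}{2} \left(- \frac{1}{3}\right) \left(-6\right) = \left(-1168\right) 1 = -1168$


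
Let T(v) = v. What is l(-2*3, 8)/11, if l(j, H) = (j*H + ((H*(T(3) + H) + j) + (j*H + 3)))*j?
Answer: 6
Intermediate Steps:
l(j, H) = j*(3 + j + H*(3 + H) + 2*H*j) (l(j, H) = (j*H + ((H*(3 + H) + j) + (j*H + 3)))*j = (H*j + ((j + H*(3 + H)) + (H*j + 3)))*j = (H*j + ((j + H*(3 + H)) + (3 + H*j)))*j = (H*j + (3 + j + H*j + H*(3 + H)))*j = (3 + j + H*(3 + H) + 2*H*j)*j = j*(3 + j + H*(3 + H) + 2*H*j))
l(-2*3, 8)/11 = ((-2*3)*(3 - 2*3 + 8**2 + 3*8 + 2*8*(-2*3)))/11 = (-6*(3 - 6 + 64 + 24 + 2*8*(-6)))/11 = (-6*(3 - 6 + 64 + 24 - 96))/11 = (-6*(-11))/11 = (1/11)*66 = 6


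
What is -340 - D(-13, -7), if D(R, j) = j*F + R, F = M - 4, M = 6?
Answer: -313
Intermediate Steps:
F = 2 (F = 6 - 4 = 2)
D(R, j) = R + 2*j (D(R, j) = j*2 + R = 2*j + R = R + 2*j)
-340 - D(-13, -7) = -340 - (-13 + 2*(-7)) = -340 - (-13 - 14) = -340 - 1*(-27) = -340 + 27 = -313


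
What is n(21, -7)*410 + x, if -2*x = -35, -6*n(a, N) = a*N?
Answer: 20125/2 ≈ 10063.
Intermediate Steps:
n(a, N) = -N*a/6 (n(a, N) = -a*N/6 = -N*a/6)
x = 35/2 (x = -1/2*(-35) = 35/2 ≈ 17.500)
n(21, -7)*410 + x = -1/6*(-7)*21*410 + 35/2 = (49/2)*410 + 35/2 = 10045 + 35/2 = 20125/2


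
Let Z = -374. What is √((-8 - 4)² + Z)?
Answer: I*√230 ≈ 15.166*I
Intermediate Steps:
√((-8 - 4)² + Z) = √((-8 - 4)² - 374) = √((-12)² - 374) = √(144 - 374) = √(-230) = I*√230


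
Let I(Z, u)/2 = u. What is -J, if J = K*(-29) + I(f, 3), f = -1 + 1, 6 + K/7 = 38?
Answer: 6490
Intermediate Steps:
K = 224 (K = -42 + 7*38 = -42 + 266 = 224)
f = 0
I(Z, u) = 2*u
J = -6490 (J = 224*(-29) + 2*3 = -6496 + 6 = -6490)
-J = -1*(-6490) = 6490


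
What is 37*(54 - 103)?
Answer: -1813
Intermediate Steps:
37*(54 - 103) = 37*(-49) = -1813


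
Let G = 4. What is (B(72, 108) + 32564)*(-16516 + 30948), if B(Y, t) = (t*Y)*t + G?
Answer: 12590130432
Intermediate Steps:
B(Y, t) = 4 + Y*t² (B(Y, t) = (t*Y)*t + 4 = (Y*t)*t + 4 = Y*t² + 4 = 4 + Y*t²)
(B(72, 108) + 32564)*(-16516 + 30948) = ((4 + 72*108²) + 32564)*(-16516 + 30948) = ((4 + 72*11664) + 32564)*14432 = ((4 + 839808) + 32564)*14432 = (839812 + 32564)*14432 = 872376*14432 = 12590130432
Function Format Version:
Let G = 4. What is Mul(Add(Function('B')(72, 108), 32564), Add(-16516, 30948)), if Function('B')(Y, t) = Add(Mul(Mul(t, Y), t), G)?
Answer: 12590130432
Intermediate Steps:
Function('B')(Y, t) = Add(4, Mul(Y, Pow(t, 2))) (Function('B')(Y, t) = Add(Mul(Mul(t, Y), t), 4) = Add(Mul(Mul(Y, t), t), 4) = Add(Mul(Y, Pow(t, 2)), 4) = Add(4, Mul(Y, Pow(t, 2))))
Mul(Add(Function('B')(72, 108), 32564), Add(-16516, 30948)) = Mul(Add(Add(4, Mul(72, Pow(108, 2))), 32564), Add(-16516, 30948)) = Mul(Add(Add(4, Mul(72, 11664)), 32564), 14432) = Mul(Add(Add(4, 839808), 32564), 14432) = Mul(Add(839812, 32564), 14432) = Mul(872376, 14432) = 12590130432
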